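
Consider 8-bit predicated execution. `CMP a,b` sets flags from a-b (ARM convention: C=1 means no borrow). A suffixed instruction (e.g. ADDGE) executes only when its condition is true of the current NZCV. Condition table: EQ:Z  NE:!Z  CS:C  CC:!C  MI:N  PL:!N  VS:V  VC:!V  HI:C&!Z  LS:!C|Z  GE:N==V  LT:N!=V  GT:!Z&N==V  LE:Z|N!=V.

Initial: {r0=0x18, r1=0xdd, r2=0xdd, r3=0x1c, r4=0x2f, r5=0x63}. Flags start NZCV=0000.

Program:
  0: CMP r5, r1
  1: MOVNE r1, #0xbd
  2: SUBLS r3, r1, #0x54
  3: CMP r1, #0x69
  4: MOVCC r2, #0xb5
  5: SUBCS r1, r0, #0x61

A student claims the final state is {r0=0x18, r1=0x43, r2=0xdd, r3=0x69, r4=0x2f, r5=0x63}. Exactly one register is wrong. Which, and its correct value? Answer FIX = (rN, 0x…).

[0] flags=1001 → (cmp)
[1] flags=1001 NE?T → r1=0xbd
[2] flags=1001 LS?T → r3=0x69
[3] flags=0011 → (cmp)
[4] flags=0011 CC?F → skip
[5] flags=0011 CS?T → r1=0xb7

FIX = (r1, 0xb7)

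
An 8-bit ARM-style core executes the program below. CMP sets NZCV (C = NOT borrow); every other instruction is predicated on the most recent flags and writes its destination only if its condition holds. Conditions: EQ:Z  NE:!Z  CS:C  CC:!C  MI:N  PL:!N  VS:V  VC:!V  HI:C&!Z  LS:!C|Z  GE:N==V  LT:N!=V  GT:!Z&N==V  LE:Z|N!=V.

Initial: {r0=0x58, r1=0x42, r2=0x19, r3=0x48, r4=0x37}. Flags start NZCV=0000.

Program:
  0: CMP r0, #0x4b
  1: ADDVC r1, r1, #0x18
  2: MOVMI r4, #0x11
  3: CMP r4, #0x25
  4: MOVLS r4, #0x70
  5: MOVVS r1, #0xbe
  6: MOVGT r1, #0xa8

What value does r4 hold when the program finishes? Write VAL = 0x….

VAL = 0x37

0: ✓ CMP  NZCV=0010
1: ✓ ADDVC  r1←0x5a
2: · MOVMI
3: ✓ CMP  NZCV=0010
4: · MOVLS
5: · MOVVS
6: ✓ MOVGT  r1←0xa8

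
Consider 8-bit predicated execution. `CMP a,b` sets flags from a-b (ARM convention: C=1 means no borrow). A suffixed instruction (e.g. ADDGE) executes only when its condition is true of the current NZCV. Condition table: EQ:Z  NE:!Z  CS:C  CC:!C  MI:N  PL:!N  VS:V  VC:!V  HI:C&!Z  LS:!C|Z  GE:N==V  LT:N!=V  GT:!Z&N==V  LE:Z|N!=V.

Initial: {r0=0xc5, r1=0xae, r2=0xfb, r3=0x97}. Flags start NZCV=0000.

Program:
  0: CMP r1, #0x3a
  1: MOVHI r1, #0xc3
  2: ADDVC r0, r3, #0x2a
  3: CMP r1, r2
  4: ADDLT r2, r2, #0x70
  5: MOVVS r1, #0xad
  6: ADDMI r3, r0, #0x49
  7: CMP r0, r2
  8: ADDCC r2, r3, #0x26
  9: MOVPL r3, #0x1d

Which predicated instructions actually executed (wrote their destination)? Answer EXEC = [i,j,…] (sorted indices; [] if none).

EXEC = [1,4,6,9]

0: ✓ CMP  NZCV=0011
1: ✓ MOVHI  r1←0xc3
2: · ADDVC
3: ✓ CMP  NZCV=1000
4: ✓ ADDLT  r2←0x6b
5: · MOVVS
6: ✓ ADDMI  r3←0x0e
7: ✓ CMP  NZCV=0011
8: · ADDCC
9: ✓ MOVPL  r3←0x1d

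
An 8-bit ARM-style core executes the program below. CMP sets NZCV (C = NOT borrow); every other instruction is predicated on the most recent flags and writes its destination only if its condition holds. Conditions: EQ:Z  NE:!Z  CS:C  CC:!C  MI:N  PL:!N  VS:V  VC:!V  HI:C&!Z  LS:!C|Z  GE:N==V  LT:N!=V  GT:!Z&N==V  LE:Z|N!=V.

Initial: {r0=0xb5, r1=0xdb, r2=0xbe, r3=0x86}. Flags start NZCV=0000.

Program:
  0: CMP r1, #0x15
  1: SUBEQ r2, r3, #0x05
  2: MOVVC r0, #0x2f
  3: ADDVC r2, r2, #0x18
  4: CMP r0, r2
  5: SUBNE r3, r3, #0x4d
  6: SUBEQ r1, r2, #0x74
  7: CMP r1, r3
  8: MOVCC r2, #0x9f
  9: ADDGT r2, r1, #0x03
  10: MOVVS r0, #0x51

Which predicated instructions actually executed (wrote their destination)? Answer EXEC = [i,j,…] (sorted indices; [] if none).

[0] flags=1010 → (cmp)
[1] flags=1010 EQ?F → skip
[2] flags=1010 VC?T → r0=0x2f
[3] flags=1010 VC?T → r2=0xd6
[4] flags=0000 → (cmp)
[5] flags=0000 NE?T → r3=0x39
[6] flags=0000 EQ?F → skip
[7] flags=1010 → (cmp)
[8] flags=1010 CC?F → skip
[9] flags=1010 GT?F → skip
[10] flags=1010 VS?F → skip

EXEC = [2,3,5]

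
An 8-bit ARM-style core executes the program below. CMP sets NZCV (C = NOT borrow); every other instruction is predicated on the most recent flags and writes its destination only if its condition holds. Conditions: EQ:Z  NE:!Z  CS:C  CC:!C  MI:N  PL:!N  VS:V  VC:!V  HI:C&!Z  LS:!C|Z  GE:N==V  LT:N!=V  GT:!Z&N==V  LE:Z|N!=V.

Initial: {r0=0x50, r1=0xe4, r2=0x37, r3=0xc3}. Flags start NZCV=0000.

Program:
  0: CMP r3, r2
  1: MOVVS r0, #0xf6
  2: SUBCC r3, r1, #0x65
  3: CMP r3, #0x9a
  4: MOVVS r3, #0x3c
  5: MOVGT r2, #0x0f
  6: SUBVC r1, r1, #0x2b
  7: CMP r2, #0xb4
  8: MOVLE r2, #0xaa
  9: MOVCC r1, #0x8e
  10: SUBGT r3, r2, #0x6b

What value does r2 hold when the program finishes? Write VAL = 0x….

[0] flags=1010 → (cmp)
[1] flags=1010 VS?F → skip
[2] flags=1010 CC?F → skip
[3] flags=0010 → (cmp)
[4] flags=0010 VS?F → skip
[5] flags=0010 GT?T → r2=0x0f
[6] flags=0010 VC?T → r1=0xb9
[7] flags=0000 → (cmp)
[8] flags=0000 LE?F → skip
[9] flags=0000 CC?T → r1=0x8e
[10] flags=0000 GT?T → r3=0xa4

VAL = 0x0f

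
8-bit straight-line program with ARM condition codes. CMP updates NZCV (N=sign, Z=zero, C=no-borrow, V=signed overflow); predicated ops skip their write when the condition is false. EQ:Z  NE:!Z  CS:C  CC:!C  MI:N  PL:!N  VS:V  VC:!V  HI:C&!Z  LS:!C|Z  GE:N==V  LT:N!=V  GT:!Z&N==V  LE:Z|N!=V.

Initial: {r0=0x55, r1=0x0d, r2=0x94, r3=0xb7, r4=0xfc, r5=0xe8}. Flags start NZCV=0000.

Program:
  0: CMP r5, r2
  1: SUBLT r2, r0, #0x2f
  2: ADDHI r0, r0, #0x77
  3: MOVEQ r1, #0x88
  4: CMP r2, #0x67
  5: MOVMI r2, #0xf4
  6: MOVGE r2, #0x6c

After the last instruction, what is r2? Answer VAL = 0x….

[0] flags=0010 → (cmp)
[1] flags=0010 LT?F → skip
[2] flags=0010 HI?T → r0=0xcc
[3] flags=0010 EQ?F → skip
[4] flags=0011 → (cmp)
[5] flags=0011 MI?F → skip
[6] flags=0011 GE?F → skip

VAL = 0x94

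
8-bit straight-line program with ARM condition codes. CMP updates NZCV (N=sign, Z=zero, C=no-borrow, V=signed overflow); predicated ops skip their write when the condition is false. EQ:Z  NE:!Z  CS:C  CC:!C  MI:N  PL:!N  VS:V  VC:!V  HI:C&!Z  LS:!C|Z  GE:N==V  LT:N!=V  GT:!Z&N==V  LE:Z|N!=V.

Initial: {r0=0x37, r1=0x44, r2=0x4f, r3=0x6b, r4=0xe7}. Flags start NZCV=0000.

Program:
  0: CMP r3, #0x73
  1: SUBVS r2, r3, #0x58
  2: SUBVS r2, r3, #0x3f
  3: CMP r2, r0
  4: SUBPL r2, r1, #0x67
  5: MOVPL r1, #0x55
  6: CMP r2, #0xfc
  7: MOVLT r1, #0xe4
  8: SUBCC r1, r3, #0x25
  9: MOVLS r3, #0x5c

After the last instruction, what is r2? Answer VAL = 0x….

[0] flags=1000 → (cmp)
[1] flags=1000 VS?F → skip
[2] flags=1000 VS?F → skip
[3] flags=0010 → (cmp)
[4] flags=0010 PL?T → r2=0xdd
[5] flags=0010 PL?T → r1=0x55
[6] flags=1000 → (cmp)
[7] flags=1000 LT?T → r1=0xe4
[8] flags=1000 CC?T → r1=0x46
[9] flags=1000 LS?T → r3=0x5c

VAL = 0xdd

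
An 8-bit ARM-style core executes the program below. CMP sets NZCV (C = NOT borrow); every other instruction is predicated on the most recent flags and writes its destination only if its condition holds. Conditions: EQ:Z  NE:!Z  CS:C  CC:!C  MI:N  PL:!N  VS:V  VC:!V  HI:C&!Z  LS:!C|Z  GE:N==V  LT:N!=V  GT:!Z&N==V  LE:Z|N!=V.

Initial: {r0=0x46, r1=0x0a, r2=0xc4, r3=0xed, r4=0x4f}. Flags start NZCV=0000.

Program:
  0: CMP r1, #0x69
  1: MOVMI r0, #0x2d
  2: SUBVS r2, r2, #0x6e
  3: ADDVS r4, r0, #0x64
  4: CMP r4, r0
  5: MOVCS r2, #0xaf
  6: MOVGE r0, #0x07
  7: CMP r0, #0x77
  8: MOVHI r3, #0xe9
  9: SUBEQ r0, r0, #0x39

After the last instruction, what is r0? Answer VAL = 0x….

0: ✓ CMP  NZCV=1000
1: ✓ MOVMI  r0←0x2d
2: · SUBVS
3: · ADDVS
4: ✓ CMP  NZCV=0010
5: ✓ MOVCS  r2←0xaf
6: ✓ MOVGE  r0←0x07
7: ✓ CMP  NZCV=1000
8: · MOVHI
9: · SUBEQ

VAL = 0x07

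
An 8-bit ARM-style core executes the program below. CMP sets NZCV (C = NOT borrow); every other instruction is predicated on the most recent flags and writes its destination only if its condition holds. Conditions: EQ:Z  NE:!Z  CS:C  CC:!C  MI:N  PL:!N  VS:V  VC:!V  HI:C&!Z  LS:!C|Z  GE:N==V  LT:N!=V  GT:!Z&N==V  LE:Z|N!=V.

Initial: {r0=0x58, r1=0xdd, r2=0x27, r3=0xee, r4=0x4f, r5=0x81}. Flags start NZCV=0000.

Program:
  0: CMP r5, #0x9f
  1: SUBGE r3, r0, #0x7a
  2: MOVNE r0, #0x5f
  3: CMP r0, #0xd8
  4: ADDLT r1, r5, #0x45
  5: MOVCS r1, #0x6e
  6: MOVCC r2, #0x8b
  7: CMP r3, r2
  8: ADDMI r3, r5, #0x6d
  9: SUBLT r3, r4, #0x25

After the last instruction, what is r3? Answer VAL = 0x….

[0] flags=1000 → (cmp)
[1] flags=1000 GE?F → skip
[2] flags=1000 NE?T → r0=0x5f
[3] flags=1001 → (cmp)
[4] flags=1001 LT?F → skip
[5] flags=1001 CS?F → skip
[6] flags=1001 CC?T → r2=0x8b
[7] flags=0010 → (cmp)
[8] flags=0010 MI?F → skip
[9] flags=0010 LT?F → skip

VAL = 0xee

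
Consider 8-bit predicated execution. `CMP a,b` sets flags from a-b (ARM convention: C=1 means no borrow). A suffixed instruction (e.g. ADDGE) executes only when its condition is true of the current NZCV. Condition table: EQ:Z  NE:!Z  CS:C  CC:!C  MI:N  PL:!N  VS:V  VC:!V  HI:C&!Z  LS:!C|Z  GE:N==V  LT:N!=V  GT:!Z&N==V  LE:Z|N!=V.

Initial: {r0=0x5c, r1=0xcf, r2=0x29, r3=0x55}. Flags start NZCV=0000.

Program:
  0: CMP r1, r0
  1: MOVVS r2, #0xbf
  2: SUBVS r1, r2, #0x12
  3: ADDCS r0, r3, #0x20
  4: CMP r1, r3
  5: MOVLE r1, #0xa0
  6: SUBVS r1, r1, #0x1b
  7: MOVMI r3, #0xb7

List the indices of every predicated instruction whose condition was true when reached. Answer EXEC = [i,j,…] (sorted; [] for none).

[0] flags=0011 → (cmp)
[1] flags=0011 VS?T → r2=0xbf
[2] flags=0011 VS?T → r1=0xad
[3] flags=0011 CS?T → r0=0x75
[4] flags=0011 → (cmp)
[5] flags=0011 LE?T → r1=0xa0
[6] flags=0011 VS?T → r1=0x85
[7] flags=0011 MI?F → skip

EXEC = [1,2,3,5,6]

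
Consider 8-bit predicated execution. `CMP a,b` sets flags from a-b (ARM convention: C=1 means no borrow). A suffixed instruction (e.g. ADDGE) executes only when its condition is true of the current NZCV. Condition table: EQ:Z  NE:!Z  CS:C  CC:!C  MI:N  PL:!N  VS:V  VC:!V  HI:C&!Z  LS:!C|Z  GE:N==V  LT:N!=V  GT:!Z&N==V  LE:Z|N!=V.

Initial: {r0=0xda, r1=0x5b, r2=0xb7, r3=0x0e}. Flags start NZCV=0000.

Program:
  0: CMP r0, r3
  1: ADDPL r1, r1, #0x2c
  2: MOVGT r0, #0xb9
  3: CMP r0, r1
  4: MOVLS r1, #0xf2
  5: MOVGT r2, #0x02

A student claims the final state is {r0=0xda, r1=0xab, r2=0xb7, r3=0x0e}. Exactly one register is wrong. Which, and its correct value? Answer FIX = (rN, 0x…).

[0] flags=1010 → (cmp)
[1] flags=1010 PL?F → skip
[2] flags=1010 GT?F → skip
[3] flags=0011 → (cmp)
[4] flags=0011 LS?F → skip
[5] flags=0011 GT?F → skip

FIX = (r1, 0x5b)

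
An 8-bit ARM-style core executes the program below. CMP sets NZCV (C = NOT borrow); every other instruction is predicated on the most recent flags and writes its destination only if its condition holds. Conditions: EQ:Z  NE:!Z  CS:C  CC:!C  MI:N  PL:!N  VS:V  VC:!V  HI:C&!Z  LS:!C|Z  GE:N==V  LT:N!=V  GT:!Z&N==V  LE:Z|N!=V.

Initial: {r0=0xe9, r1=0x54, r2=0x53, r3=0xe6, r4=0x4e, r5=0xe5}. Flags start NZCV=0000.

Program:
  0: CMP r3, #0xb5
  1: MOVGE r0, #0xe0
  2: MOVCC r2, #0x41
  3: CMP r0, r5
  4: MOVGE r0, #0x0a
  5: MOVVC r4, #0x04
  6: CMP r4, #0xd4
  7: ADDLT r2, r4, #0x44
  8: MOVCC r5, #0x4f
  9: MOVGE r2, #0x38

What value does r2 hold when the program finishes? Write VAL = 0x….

VAL = 0x38

[0] flags=0010 → (cmp)
[1] flags=0010 GE?T → r0=0xe0
[2] flags=0010 CC?F → skip
[3] flags=1000 → (cmp)
[4] flags=1000 GE?F → skip
[5] flags=1000 VC?T → r4=0x04
[6] flags=0000 → (cmp)
[7] flags=0000 LT?F → skip
[8] flags=0000 CC?T → r5=0x4f
[9] flags=0000 GE?T → r2=0x38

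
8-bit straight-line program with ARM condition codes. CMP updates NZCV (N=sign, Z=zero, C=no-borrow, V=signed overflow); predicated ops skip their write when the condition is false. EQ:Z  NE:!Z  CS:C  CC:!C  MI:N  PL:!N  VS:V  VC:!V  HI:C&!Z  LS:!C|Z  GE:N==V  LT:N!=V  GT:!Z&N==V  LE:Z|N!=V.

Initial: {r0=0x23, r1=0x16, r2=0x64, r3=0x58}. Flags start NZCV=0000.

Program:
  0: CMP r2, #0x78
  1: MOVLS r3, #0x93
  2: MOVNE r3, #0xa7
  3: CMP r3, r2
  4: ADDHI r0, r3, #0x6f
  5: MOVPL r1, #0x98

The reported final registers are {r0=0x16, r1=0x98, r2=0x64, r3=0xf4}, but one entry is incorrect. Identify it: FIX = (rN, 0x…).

FIX = (r3, 0xa7)

0: ✓ CMP  NZCV=1000
1: ✓ MOVLS  r3←0x93
2: ✓ MOVNE  r3←0xa7
3: ✓ CMP  NZCV=0011
4: ✓ ADDHI  r0←0x16
5: ✓ MOVPL  r1←0x98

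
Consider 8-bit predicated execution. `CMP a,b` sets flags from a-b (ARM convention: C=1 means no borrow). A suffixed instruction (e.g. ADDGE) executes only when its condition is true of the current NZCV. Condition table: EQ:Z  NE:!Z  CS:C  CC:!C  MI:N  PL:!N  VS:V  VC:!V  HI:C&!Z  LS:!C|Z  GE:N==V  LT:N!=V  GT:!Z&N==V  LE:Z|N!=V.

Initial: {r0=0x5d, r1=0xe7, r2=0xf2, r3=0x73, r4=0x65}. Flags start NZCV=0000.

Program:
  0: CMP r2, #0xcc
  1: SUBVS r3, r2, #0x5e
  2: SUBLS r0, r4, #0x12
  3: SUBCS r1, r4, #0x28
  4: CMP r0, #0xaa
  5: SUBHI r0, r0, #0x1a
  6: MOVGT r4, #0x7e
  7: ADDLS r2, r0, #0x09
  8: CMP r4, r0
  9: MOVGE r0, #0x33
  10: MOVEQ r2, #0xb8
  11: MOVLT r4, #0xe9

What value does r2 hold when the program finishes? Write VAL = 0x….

[0] flags=0010 → (cmp)
[1] flags=0010 VS?F → skip
[2] flags=0010 LS?F → skip
[3] flags=0010 CS?T → r1=0x3d
[4] flags=1001 → (cmp)
[5] flags=1001 HI?F → skip
[6] flags=1001 GT?T → r4=0x7e
[7] flags=1001 LS?T → r2=0x66
[8] flags=0010 → (cmp)
[9] flags=0010 GE?T → r0=0x33
[10] flags=0010 EQ?F → skip
[11] flags=0010 LT?F → skip

VAL = 0x66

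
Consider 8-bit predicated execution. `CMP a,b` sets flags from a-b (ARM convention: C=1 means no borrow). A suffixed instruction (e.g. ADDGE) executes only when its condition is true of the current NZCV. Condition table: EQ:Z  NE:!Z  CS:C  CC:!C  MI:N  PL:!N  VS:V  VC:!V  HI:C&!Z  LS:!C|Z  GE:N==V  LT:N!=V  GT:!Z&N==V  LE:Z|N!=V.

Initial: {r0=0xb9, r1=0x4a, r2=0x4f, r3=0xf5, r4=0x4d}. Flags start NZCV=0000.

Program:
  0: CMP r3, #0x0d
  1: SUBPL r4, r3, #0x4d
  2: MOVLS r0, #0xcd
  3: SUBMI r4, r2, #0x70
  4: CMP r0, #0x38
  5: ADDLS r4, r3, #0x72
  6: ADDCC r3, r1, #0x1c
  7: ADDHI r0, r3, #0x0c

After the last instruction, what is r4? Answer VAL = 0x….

0: ✓ CMP  NZCV=1010
1: · SUBPL
2: · MOVLS
3: ✓ SUBMI  r4←0xdf
4: ✓ CMP  NZCV=1010
5: · ADDLS
6: · ADDCC
7: ✓ ADDHI  r0←0x01

VAL = 0xdf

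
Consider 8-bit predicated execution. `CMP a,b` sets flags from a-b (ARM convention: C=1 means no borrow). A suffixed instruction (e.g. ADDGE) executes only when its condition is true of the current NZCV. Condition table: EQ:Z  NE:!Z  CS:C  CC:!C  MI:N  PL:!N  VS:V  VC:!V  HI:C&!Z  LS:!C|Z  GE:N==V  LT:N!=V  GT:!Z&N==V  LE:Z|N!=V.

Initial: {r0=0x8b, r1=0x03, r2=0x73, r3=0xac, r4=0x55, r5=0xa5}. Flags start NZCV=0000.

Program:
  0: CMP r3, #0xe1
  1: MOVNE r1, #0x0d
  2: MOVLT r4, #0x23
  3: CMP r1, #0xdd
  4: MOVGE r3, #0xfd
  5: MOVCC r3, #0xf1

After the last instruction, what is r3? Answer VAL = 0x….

[0] flags=1000 → (cmp)
[1] flags=1000 NE?T → r1=0x0d
[2] flags=1000 LT?T → r4=0x23
[3] flags=0000 → (cmp)
[4] flags=0000 GE?T → r3=0xfd
[5] flags=0000 CC?T → r3=0xf1

VAL = 0xf1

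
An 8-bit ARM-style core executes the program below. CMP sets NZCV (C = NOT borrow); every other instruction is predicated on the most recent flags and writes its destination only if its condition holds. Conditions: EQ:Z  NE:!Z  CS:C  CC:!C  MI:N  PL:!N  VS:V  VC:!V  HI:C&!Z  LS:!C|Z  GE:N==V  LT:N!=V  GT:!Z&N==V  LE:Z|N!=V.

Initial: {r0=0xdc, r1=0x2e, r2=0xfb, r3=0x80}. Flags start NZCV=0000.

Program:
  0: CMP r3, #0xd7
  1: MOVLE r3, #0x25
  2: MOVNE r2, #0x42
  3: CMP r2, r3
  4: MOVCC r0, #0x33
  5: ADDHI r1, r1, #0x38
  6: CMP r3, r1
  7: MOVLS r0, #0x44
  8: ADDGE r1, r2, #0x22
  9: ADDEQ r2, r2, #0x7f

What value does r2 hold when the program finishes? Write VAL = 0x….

VAL = 0x42

[0] flags=1000 → (cmp)
[1] flags=1000 LE?T → r3=0x25
[2] flags=1000 NE?T → r2=0x42
[3] flags=0010 → (cmp)
[4] flags=0010 CC?F → skip
[5] flags=0010 HI?T → r1=0x66
[6] flags=1000 → (cmp)
[7] flags=1000 LS?T → r0=0x44
[8] flags=1000 GE?F → skip
[9] flags=1000 EQ?F → skip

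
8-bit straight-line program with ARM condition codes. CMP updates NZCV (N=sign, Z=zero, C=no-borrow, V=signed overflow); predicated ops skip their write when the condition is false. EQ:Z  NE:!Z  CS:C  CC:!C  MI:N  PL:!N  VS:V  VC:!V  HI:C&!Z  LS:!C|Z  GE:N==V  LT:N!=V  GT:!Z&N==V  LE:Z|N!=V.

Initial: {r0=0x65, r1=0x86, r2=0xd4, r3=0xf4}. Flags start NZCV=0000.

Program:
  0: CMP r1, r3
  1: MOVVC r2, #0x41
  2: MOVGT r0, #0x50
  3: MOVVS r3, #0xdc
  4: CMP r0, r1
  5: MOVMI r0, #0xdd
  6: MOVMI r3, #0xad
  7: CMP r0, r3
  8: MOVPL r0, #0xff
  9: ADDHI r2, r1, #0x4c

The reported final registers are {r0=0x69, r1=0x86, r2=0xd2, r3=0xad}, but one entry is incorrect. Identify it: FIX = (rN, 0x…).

FIX = (r0, 0xff)

0: ✓ CMP  NZCV=1000
1: ✓ MOVVC  r2←0x41
2: · MOVGT
3: · MOVVS
4: ✓ CMP  NZCV=1001
5: ✓ MOVMI  r0←0xdd
6: ✓ MOVMI  r3←0xad
7: ✓ CMP  NZCV=0010
8: ✓ MOVPL  r0←0xff
9: ✓ ADDHI  r2←0xd2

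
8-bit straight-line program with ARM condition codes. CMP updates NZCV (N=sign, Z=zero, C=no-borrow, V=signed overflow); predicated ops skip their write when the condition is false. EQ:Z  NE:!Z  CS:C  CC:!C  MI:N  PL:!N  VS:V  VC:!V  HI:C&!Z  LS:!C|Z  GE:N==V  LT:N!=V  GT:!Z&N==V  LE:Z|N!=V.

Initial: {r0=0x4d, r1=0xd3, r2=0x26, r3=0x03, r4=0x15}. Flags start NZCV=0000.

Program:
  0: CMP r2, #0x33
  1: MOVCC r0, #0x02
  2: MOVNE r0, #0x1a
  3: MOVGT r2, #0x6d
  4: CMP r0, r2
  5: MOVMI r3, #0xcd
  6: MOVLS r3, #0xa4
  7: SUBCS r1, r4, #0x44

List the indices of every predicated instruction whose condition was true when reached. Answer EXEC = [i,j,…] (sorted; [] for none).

EXEC = [1,2,5,6]

0: ✓ CMP  NZCV=1000
1: ✓ MOVCC  r0←0x02
2: ✓ MOVNE  r0←0x1a
3: · MOVGT
4: ✓ CMP  NZCV=1000
5: ✓ MOVMI  r3←0xcd
6: ✓ MOVLS  r3←0xa4
7: · SUBCS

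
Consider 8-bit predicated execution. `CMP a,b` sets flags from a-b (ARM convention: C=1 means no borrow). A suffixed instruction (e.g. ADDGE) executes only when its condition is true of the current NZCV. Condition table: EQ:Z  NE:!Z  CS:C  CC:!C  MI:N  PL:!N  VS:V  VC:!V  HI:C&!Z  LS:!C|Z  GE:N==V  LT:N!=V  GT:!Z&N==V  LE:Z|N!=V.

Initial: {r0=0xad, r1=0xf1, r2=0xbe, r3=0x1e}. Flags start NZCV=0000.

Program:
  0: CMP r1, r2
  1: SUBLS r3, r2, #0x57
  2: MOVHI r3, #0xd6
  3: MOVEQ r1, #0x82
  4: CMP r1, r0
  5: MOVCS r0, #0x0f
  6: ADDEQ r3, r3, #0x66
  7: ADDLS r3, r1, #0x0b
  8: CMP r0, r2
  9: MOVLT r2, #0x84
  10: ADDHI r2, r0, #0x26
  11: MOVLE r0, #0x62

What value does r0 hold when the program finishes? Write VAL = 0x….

0: ✓ CMP  NZCV=0010
1: · SUBLS
2: ✓ MOVHI  r3←0xd6
3: · MOVEQ
4: ✓ CMP  NZCV=0010
5: ✓ MOVCS  r0←0x0f
6: · ADDEQ
7: · ADDLS
8: ✓ CMP  NZCV=0000
9: · MOVLT
10: · ADDHI
11: · MOVLE

VAL = 0x0f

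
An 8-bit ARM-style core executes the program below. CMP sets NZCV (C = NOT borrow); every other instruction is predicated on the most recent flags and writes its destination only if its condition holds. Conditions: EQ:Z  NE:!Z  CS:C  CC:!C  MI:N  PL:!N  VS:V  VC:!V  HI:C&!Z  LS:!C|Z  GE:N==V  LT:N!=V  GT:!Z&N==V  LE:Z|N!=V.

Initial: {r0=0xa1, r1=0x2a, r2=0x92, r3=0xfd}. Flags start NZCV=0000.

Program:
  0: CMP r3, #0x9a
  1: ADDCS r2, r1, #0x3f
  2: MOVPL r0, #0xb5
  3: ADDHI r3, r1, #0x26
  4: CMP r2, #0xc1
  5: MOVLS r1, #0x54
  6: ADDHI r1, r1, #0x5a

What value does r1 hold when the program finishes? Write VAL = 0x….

0: ✓ CMP  NZCV=0010
1: ✓ ADDCS  r2←0x69
2: ✓ MOVPL  r0←0xb5
3: ✓ ADDHI  r3←0x50
4: ✓ CMP  NZCV=1001
5: ✓ MOVLS  r1←0x54
6: · ADDHI

VAL = 0x54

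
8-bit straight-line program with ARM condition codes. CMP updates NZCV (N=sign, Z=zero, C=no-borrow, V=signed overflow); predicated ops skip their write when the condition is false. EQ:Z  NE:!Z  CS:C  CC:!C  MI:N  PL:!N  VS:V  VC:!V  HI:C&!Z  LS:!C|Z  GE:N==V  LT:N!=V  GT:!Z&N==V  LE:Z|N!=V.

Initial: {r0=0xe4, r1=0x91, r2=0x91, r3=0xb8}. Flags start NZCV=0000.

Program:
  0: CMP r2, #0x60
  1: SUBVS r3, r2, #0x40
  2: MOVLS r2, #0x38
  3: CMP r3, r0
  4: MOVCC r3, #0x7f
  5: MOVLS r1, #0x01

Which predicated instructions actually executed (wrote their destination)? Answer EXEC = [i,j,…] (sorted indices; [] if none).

EXEC = [1,4,5]

0: ✓ CMP  NZCV=0011
1: ✓ SUBVS  r3←0x51
2: · MOVLS
3: ✓ CMP  NZCV=0000
4: ✓ MOVCC  r3←0x7f
5: ✓ MOVLS  r1←0x01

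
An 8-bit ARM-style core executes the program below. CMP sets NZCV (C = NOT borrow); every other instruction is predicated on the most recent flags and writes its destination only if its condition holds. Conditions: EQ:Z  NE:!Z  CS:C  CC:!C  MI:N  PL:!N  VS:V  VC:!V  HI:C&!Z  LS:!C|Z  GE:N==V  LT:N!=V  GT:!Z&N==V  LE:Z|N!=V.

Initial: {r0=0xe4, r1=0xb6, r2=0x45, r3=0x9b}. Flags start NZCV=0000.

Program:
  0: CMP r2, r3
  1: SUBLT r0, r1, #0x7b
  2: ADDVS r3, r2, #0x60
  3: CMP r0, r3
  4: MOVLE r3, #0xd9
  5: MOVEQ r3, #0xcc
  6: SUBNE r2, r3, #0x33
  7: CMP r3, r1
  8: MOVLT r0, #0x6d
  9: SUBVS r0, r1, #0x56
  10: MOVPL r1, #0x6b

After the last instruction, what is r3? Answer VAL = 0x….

VAL = 0xa5

[0] flags=1001 → (cmp)
[1] flags=1001 LT?F → skip
[2] flags=1001 VS?T → r3=0xa5
[3] flags=0010 → (cmp)
[4] flags=0010 LE?F → skip
[5] flags=0010 EQ?F → skip
[6] flags=0010 NE?T → r2=0x72
[7] flags=1000 → (cmp)
[8] flags=1000 LT?T → r0=0x6d
[9] flags=1000 VS?F → skip
[10] flags=1000 PL?F → skip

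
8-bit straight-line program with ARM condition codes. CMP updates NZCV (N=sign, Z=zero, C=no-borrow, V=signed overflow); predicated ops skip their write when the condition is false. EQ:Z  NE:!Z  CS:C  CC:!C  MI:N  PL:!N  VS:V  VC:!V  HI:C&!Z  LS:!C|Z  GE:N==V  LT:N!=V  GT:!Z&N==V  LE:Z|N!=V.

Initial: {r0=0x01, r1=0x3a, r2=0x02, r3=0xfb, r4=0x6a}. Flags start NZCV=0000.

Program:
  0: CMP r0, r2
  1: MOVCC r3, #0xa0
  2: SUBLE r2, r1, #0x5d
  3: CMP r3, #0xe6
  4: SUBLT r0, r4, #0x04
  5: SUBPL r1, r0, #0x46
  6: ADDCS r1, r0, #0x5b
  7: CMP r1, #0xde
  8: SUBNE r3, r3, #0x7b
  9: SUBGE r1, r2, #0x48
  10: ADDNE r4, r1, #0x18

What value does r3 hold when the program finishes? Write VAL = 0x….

[0] flags=1000 → (cmp)
[1] flags=1000 CC?T → r3=0xa0
[2] flags=1000 LE?T → r2=0xdd
[3] flags=1000 → (cmp)
[4] flags=1000 LT?T → r0=0x66
[5] flags=1000 PL?F → skip
[6] flags=1000 CS?F → skip
[7] flags=0000 → (cmp)
[8] flags=0000 NE?T → r3=0x25
[9] flags=0000 GE?T → r1=0x95
[10] flags=0000 NE?T → r4=0xad

VAL = 0x25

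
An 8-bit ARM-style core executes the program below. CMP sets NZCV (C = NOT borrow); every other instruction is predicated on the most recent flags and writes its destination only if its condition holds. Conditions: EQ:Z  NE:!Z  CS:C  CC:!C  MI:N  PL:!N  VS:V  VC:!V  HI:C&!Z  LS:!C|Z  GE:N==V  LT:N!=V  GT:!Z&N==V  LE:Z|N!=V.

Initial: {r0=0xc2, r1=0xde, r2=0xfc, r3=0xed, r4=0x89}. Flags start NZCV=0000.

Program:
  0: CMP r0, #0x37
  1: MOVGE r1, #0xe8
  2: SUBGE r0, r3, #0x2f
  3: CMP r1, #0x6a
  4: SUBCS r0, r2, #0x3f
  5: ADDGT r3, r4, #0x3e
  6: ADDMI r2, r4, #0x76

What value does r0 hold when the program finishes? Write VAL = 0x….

[0] flags=1010 → (cmp)
[1] flags=1010 GE?F → skip
[2] flags=1010 GE?F → skip
[3] flags=0011 → (cmp)
[4] flags=0011 CS?T → r0=0xbd
[5] flags=0011 GT?F → skip
[6] flags=0011 MI?F → skip

VAL = 0xbd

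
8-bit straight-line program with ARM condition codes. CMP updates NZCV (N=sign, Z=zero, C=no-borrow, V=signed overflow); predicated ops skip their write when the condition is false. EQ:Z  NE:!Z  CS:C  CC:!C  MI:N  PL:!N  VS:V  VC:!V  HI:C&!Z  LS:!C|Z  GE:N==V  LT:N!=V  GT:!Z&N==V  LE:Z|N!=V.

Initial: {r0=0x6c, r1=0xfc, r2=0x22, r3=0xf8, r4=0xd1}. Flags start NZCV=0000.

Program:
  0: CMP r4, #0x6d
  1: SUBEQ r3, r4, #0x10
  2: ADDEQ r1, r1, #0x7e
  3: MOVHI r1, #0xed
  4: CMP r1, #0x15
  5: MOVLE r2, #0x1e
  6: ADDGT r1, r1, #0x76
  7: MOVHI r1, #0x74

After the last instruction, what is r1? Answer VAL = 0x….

0: ✓ CMP  NZCV=0011
1: · SUBEQ
2: · ADDEQ
3: ✓ MOVHI  r1←0xed
4: ✓ CMP  NZCV=1010
5: ✓ MOVLE  r2←0x1e
6: · ADDGT
7: ✓ MOVHI  r1←0x74

VAL = 0x74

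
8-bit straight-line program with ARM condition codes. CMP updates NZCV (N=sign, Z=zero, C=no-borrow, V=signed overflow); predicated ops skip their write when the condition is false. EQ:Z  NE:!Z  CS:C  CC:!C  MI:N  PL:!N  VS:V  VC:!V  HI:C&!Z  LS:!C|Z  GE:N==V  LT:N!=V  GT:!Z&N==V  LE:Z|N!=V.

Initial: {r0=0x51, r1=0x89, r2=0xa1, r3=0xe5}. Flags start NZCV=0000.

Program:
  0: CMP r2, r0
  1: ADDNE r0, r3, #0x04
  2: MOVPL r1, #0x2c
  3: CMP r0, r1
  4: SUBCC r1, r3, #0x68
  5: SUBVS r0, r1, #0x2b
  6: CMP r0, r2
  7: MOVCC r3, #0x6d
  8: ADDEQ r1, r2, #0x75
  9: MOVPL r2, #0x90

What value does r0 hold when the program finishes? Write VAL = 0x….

VAL = 0xe9

0: ✓ CMP  NZCV=0011
1: ✓ ADDNE  r0←0xe9
2: ✓ MOVPL  r1←0x2c
3: ✓ CMP  NZCV=1010
4: · SUBCC
5: · SUBVS
6: ✓ CMP  NZCV=0010
7: · MOVCC
8: · ADDEQ
9: ✓ MOVPL  r2←0x90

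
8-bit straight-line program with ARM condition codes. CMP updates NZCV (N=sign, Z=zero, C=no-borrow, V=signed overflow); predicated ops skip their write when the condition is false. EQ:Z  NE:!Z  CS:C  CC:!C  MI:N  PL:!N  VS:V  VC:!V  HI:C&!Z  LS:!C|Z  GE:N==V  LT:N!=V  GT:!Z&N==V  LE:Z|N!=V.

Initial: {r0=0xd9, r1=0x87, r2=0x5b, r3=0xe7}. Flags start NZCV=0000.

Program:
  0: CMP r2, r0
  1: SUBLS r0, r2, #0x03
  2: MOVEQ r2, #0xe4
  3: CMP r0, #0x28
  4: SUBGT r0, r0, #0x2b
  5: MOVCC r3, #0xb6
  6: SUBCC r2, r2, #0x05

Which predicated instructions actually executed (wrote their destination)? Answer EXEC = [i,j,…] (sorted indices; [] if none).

EXEC = [1,4]

[0] flags=1001 → (cmp)
[1] flags=1001 LS?T → r0=0x58
[2] flags=1001 EQ?F → skip
[3] flags=0010 → (cmp)
[4] flags=0010 GT?T → r0=0x2d
[5] flags=0010 CC?F → skip
[6] flags=0010 CC?F → skip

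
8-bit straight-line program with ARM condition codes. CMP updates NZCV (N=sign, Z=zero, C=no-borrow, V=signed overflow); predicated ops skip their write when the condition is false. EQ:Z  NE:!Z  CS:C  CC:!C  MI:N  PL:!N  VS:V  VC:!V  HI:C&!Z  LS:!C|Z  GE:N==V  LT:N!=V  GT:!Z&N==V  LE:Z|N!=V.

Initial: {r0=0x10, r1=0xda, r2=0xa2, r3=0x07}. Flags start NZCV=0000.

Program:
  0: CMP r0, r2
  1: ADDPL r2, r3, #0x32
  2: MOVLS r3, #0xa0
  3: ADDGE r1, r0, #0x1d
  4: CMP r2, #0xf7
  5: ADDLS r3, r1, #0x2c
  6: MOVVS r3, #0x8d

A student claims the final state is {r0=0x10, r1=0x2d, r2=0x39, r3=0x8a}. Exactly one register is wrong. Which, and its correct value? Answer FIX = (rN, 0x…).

FIX = (r3, 0x59)

0: ✓ CMP  NZCV=0000
1: ✓ ADDPL  r2←0x39
2: ✓ MOVLS  r3←0xa0
3: ✓ ADDGE  r1←0x2d
4: ✓ CMP  NZCV=0000
5: ✓ ADDLS  r3←0x59
6: · MOVVS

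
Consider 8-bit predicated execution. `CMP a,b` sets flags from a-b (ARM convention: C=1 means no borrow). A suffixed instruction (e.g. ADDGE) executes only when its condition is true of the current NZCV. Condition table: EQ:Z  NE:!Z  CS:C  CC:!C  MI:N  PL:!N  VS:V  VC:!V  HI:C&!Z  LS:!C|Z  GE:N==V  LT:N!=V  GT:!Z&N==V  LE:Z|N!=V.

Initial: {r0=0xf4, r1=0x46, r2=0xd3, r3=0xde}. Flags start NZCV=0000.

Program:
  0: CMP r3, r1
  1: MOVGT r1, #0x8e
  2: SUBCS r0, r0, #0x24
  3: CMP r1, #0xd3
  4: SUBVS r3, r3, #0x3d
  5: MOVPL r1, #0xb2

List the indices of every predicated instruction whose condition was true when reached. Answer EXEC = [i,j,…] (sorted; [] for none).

EXEC = [2,5]

0: ✓ CMP  NZCV=1010
1: · MOVGT
2: ✓ SUBCS  r0←0xd0
3: ✓ CMP  NZCV=0000
4: · SUBVS
5: ✓ MOVPL  r1←0xb2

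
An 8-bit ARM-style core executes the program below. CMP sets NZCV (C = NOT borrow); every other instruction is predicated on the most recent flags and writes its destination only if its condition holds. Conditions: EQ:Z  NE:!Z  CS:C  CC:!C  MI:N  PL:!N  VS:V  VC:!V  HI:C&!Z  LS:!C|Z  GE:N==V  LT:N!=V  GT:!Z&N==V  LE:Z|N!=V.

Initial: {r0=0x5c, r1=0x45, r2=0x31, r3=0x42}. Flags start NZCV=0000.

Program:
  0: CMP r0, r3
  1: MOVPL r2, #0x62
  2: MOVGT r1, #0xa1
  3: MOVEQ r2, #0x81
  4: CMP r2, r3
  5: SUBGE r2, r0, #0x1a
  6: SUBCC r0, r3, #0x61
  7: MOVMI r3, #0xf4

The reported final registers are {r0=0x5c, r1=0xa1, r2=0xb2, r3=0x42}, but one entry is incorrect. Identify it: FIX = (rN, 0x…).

FIX = (r2, 0x42)

0: ✓ CMP  NZCV=0010
1: ✓ MOVPL  r2←0x62
2: ✓ MOVGT  r1←0xa1
3: · MOVEQ
4: ✓ CMP  NZCV=0010
5: ✓ SUBGE  r2←0x42
6: · SUBCC
7: · MOVMI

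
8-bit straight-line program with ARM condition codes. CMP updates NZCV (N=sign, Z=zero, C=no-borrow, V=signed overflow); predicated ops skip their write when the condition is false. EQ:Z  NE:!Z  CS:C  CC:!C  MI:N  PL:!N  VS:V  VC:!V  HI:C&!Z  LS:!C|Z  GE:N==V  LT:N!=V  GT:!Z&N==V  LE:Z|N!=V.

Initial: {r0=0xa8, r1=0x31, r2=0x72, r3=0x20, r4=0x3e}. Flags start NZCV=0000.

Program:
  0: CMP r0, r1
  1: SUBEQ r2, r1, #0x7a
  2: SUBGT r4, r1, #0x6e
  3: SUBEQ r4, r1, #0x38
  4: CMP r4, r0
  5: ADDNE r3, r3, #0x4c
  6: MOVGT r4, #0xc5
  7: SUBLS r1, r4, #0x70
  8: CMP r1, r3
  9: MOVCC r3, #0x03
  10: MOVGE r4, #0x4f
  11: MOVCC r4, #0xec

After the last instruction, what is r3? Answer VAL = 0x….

0: ✓ CMP  NZCV=0011
1: · SUBEQ
2: · SUBGT
3: · SUBEQ
4: ✓ CMP  NZCV=1001
5: ✓ ADDNE  r3←0x6c
6: ✓ MOVGT  r4←0xc5
7: ✓ SUBLS  r1←0x55
8: ✓ CMP  NZCV=1000
9: ✓ MOVCC  r3←0x03
10: · MOVGE
11: ✓ MOVCC  r4←0xec

VAL = 0x03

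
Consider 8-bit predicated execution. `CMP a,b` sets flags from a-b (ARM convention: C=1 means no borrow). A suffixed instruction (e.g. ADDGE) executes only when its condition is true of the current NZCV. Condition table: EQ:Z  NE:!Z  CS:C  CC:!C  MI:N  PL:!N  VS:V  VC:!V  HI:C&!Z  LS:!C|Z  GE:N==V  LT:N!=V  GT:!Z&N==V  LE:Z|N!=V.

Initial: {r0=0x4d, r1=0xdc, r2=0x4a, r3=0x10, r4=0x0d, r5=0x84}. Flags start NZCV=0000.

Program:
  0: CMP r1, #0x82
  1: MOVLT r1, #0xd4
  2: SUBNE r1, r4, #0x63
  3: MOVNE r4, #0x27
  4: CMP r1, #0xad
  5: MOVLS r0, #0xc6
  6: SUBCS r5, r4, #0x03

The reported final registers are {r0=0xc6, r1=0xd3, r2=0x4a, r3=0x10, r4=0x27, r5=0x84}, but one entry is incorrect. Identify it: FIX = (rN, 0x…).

[0] flags=0010 → (cmp)
[1] flags=0010 LT?F → skip
[2] flags=0010 NE?T → r1=0xaa
[3] flags=0010 NE?T → r4=0x27
[4] flags=1000 → (cmp)
[5] flags=1000 LS?T → r0=0xc6
[6] flags=1000 CS?F → skip

FIX = (r1, 0xaa)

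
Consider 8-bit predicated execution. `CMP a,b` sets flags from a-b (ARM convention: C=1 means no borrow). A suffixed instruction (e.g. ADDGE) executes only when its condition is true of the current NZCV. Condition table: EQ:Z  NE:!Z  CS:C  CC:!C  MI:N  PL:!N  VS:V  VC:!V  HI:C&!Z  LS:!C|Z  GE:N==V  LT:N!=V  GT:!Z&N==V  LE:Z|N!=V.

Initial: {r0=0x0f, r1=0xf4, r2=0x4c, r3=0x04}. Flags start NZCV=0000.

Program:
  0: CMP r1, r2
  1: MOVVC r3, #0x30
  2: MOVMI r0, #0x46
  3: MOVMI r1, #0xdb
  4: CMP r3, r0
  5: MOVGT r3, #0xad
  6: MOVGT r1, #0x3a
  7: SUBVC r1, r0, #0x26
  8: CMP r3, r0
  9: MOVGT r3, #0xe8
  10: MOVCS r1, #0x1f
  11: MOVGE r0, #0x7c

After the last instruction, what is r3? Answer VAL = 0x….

0: ✓ CMP  NZCV=1010
1: ✓ MOVVC  r3←0x30
2: ✓ MOVMI  r0←0x46
3: ✓ MOVMI  r1←0xdb
4: ✓ CMP  NZCV=1000
5: · MOVGT
6: · MOVGT
7: ✓ SUBVC  r1←0x20
8: ✓ CMP  NZCV=1000
9: · MOVGT
10: · MOVCS
11: · MOVGE

VAL = 0x30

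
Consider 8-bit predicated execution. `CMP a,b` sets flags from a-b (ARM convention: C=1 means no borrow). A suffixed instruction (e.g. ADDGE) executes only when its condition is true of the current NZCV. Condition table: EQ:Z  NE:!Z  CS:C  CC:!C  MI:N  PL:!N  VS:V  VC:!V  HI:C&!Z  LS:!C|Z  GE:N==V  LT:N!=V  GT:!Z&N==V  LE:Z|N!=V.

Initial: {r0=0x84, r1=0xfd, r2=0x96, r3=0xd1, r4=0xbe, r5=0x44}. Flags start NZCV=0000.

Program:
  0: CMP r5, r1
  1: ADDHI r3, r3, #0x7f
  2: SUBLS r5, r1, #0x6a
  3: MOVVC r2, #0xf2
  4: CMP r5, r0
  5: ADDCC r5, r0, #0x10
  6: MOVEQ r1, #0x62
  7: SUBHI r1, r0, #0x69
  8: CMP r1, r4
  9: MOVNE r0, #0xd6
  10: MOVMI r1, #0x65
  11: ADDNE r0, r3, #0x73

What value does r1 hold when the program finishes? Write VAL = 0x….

VAL = 0x1b

[0] flags=0000 → (cmp)
[1] flags=0000 HI?F → skip
[2] flags=0000 LS?T → r5=0x93
[3] flags=0000 VC?T → r2=0xf2
[4] flags=0010 → (cmp)
[5] flags=0010 CC?F → skip
[6] flags=0010 EQ?F → skip
[7] flags=0010 HI?T → r1=0x1b
[8] flags=0000 → (cmp)
[9] flags=0000 NE?T → r0=0xd6
[10] flags=0000 MI?F → skip
[11] flags=0000 NE?T → r0=0x44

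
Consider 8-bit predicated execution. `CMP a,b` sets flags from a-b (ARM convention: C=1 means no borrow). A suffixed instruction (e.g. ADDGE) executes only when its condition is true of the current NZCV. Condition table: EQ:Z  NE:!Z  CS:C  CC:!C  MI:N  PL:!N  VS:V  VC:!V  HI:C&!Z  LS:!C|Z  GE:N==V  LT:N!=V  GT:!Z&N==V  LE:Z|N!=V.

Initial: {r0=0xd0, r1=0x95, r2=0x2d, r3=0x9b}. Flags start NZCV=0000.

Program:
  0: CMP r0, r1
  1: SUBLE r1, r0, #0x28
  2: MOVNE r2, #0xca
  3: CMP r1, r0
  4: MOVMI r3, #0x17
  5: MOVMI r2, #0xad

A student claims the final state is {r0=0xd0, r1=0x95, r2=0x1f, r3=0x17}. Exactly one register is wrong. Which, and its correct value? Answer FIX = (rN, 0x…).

FIX = (r2, 0xad)

[0] flags=0010 → (cmp)
[1] flags=0010 LE?F → skip
[2] flags=0010 NE?T → r2=0xca
[3] flags=1000 → (cmp)
[4] flags=1000 MI?T → r3=0x17
[5] flags=1000 MI?T → r2=0xad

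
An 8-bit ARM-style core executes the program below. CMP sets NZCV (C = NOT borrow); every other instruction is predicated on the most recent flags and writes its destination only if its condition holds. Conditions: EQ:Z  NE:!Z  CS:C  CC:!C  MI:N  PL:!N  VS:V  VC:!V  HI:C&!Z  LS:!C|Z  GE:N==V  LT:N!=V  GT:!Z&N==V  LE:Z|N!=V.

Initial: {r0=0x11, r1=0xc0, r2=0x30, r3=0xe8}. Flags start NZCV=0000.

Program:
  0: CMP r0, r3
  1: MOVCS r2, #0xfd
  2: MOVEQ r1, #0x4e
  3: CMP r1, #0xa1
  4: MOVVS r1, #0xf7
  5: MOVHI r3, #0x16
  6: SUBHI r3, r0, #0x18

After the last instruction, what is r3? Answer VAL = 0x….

0: ✓ CMP  NZCV=0000
1: · MOVCS
2: · MOVEQ
3: ✓ CMP  NZCV=0010
4: · MOVVS
5: ✓ MOVHI  r3←0x16
6: ✓ SUBHI  r3←0xf9

VAL = 0xf9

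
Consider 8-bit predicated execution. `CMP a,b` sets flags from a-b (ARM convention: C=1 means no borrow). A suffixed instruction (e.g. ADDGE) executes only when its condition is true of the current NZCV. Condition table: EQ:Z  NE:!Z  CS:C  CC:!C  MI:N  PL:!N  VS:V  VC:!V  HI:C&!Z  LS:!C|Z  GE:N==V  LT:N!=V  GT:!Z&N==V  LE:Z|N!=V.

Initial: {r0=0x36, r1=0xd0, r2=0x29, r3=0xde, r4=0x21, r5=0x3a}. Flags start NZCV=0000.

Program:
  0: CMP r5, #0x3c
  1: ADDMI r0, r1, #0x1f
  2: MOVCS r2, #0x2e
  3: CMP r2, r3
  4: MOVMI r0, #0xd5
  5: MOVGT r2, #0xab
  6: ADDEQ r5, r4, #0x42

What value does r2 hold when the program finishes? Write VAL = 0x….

VAL = 0xab

0: ✓ CMP  NZCV=1000
1: ✓ ADDMI  r0←0xef
2: · MOVCS
3: ✓ CMP  NZCV=0000
4: · MOVMI
5: ✓ MOVGT  r2←0xab
6: · ADDEQ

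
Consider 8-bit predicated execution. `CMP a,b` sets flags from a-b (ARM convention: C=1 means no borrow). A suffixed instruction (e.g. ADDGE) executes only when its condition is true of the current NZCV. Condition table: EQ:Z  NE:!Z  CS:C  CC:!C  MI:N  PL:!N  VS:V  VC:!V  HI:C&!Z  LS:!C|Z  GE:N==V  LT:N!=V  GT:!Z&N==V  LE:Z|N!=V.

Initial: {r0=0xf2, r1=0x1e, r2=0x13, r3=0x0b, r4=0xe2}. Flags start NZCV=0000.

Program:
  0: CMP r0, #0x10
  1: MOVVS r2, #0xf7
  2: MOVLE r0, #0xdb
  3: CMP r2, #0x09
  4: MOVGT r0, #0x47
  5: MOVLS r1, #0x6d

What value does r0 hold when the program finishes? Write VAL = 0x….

[0] flags=1010 → (cmp)
[1] flags=1010 VS?F → skip
[2] flags=1010 LE?T → r0=0xdb
[3] flags=0010 → (cmp)
[4] flags=0010 GT?T → r0=0x47
[5] flags=0010 LS?F → skip

VAL = 0x47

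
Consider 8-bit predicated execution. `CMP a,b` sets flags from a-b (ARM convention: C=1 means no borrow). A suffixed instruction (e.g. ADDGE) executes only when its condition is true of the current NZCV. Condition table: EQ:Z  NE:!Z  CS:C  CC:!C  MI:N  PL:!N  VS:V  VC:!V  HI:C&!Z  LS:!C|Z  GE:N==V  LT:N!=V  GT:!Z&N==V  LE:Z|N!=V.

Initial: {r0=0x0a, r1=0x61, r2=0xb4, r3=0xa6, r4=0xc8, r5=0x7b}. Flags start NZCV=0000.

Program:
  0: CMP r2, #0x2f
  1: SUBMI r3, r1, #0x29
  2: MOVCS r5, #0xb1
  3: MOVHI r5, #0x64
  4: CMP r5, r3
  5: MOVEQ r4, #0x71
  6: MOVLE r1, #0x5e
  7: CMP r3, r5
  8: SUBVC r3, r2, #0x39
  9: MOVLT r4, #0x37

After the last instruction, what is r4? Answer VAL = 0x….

[0] flags=1010 → (cmp)
[1] flags=1010 MI?T → r3=0x38
[2] flags=1010 CS?T → r5=0xb1
[3] flags=1010 HI?T → r5=0x64
[4] flags=0010 → (cmp)
[5] flags=0010 EQ?F → skip
[6] flags=0010 LE?F → skip
[7] flags=1000 → (cmp)
[8] flags=1000 VC?T → r3=0x7b
[9] flags=1000 LT?T → r4=0x37

VAL = 0x37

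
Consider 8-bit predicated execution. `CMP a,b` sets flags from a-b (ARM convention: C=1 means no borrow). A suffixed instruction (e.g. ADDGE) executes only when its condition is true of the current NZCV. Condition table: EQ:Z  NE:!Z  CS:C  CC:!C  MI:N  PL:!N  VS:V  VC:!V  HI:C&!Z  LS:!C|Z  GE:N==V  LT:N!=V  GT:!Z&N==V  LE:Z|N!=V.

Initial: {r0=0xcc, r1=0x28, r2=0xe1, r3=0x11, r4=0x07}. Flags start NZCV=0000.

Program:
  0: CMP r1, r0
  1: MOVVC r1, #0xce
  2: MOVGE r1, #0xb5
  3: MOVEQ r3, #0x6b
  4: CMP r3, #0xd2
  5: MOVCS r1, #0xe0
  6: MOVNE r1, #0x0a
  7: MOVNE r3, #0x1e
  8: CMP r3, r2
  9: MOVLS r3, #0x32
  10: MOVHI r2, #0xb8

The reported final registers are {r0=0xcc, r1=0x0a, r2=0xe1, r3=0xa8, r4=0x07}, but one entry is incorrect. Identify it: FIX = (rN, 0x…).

0: ✓ CMP  NZCV=0000
1: ✓ MOVVC  r1←0xce
2: ✓ MOVGE  r1←0xb5
3: · MOVEQ
4: ✓ CMP  NZCV=0000
5: · MOVCS
6: ✓ MOVNE  r1←0x0a
7: ✓ MOVNE  r3←0x1e
8: ✓ CMP  NZCV=0000
9: ✓ MOVLS  r3←0x32
10: · MOVHI

FIX = (r3, 0x32)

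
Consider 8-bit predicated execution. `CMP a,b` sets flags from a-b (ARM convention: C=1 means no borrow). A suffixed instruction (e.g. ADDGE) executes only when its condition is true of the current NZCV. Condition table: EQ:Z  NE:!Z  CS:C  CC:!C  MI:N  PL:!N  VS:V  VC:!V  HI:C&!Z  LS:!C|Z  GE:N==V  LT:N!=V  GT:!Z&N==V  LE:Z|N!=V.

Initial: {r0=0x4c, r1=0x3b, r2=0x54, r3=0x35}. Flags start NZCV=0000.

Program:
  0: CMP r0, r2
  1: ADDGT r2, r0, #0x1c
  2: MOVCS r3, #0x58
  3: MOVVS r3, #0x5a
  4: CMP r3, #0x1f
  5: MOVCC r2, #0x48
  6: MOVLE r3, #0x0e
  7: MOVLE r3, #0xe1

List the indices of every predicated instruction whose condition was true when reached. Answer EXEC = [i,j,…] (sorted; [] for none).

EXEC = []

0: ✓ CMP  NZCV=1000
1: · ADDGT
2: · MOVCS
3: · MOVVS
4: ✓ CMP  NZCV=0010
5: · MOVCC
6: · MOVLE
7: · MOVLE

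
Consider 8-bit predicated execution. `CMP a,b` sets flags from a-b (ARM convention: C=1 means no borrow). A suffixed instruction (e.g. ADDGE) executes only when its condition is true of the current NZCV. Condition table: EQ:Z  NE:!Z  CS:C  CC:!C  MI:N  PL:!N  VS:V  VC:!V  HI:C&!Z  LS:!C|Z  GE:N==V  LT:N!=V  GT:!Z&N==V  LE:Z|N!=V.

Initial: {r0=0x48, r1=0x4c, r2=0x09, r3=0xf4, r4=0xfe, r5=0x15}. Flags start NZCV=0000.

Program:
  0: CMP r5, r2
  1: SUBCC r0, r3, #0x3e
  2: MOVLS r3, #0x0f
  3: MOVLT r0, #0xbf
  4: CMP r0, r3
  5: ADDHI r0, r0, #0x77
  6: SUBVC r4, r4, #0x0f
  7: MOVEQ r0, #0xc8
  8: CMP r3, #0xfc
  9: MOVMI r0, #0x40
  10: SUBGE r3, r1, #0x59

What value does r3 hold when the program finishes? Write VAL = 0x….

VAL = 0xf4

0: ✓ CMP  NZCV=0010
1: · SUBCC
2: · MOVLS
3: · MOVLT
4: ✓ CMP  NZCV=0000
5: · ADDHI
6: ✓ SUBVC  r4←0xef
7: · MOVEQ
8: ✓ CMP  NZCV=1000
9: ✓ MOVMI  r0←0x40
10: · SUBGE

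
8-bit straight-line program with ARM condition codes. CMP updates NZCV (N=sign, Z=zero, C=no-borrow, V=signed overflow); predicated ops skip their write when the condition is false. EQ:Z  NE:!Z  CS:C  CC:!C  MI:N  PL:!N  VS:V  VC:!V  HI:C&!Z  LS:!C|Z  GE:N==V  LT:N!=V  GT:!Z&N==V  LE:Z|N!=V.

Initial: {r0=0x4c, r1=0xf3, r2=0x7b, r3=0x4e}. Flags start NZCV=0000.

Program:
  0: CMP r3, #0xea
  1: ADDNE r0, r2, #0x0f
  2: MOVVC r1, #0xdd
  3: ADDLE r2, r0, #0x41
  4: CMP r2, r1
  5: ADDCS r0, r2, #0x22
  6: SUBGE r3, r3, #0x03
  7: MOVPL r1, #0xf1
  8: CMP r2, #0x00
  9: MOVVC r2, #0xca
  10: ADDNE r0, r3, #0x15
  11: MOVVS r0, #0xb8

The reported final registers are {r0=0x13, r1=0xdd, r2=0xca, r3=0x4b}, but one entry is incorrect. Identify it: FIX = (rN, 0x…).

0: ✓ CMP  NZCV=0000
1: ✓ ADDNE  r0←0x8a
2: ✓ MOVVC  r1←0xdd
3: · ADDLE
4: ✓ CMP  NZCV=1001
5: · ADDCS
6: ✓ SUBGE  r3←0x4b
7: · MOVPL
8: ✓ CMP  NZCV=0010
9: ✓ MOVVC  r2←0xca
10: ✓ ADDNE  r0←0x60
11: · MOVVS

FIX = (r0, 0x60)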